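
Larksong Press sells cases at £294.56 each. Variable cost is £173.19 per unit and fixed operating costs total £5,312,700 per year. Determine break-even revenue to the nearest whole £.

£12,893,704

CM per unit = £294.56 − £173.19 = £121.37; CM ratio = £121.37 / £294.56 = 0.4120.
Break-even revenue = fixed costs × price ÷ CM = £5,312,700 × £294.56 ÷ £121.37 = £12,893,704.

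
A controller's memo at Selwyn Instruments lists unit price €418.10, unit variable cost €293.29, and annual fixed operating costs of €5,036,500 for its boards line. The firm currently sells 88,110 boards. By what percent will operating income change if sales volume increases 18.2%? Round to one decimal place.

At 88,110 units, contribution = 88,110 × €124.81 = €10,997,009.10.
Subtracting fixed costs: EBIT = €10,997,009.10 − €5,036,500 = €5,960,509.10.
So DOL = total CM / EBIT = €10,997,009.10 / €5,960,509.10 = 1.8450.
Operating income changes by 1.8450 × +18.2% = +33.6%.

+33.6%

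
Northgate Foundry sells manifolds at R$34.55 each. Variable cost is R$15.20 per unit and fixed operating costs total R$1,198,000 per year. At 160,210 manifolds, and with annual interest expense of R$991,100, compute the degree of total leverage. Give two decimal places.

At 160,210 units, contribution = 160,210 × R$19.35 = R$3,100,063.50.
Subtracting fixed costs: EBIT = R$3,100,063.50 − R$1,198,000 = R$1,902,063.50. Interest = R$991,100.00.
DOL = R$3,100,063.50 ÷ R$1,902,063.50 = 1.6298; DFL = R$1,902,063.50 ÷ R$910,963.50 = 2.0880.
Combined leverage = 1.6298 × 2.0880 = 3.4030.

3.40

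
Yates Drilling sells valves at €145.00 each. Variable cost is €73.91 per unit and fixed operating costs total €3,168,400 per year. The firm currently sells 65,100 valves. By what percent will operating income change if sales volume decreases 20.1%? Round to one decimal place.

Total contribution margin = 65,100 × €71.09 = €4,627,959.00.
Operating income = contribution − fixed costs = €4,627,959.00 − €3,168,400 = €1,459,559.00.
So DOL = total CM / EBIT = €4,627,959.00 / €1,459,559.00 = 3.1708.
So EBIT moves 3.1708 × (-20.1%) = -63.7%.

-63.7%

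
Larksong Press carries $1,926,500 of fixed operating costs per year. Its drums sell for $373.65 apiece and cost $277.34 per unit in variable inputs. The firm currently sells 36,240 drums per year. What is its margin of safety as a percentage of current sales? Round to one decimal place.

Unit CM = price − variable cost = $373.65 − $277.34 = $96.31. Break-even units = $1,926,500 ÷ $96.31 = 20,003.11; break-even revenue = 20,003.11 × $373.65 = $7,474,163.90.
Actual sales revenue = 36,240 × $373.65 = $13,541,076.00.
Margin of safety = ($13,541,076.00 − $7,474,163.90) ÷ $13,541,076.00 = 44.8%.

44.8%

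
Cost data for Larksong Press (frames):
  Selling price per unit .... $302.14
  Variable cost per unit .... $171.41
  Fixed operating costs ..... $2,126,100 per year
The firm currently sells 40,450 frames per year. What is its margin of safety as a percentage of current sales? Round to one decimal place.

Contribution margin per unit = $302.14 − $171.41 = $130.73. Break-even units = $2,126,100 ÷ $130.73 = 16,263.29; break-even revenue = 16,263.29 × $302.14 = $4,913,790.67.
Actual sales revenue = 40,450 × $302.14 = $12,221,563.00.
Margin of safety = ($12,221,563.00 − $4,913,790.67) ÷ $12,221,563.00 = 59.8%.

59.8%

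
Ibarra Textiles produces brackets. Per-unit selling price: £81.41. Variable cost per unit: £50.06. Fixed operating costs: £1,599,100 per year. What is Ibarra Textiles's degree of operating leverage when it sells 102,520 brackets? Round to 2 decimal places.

1.99

Total contribution margin = 102,520 × £31.35 = £3,214,002.00.
Operating income = contribution − fixed costs = £3,214,002.00 − £1,599,100 = £1,614,902.00.
Degree of operating leverage = £3,214,002.00 / £1,614,902.00 = 1.9902.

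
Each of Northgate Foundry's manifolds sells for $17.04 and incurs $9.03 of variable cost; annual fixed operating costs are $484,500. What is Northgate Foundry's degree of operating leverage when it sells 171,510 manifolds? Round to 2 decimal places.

1.54

Contribution at this volume is 171,510 × $8.01 = $1,373,795.10.
EBIT = $1,373,795.10 − $484,500 = $889,295.10.
So DOL = total CM / EBIT = $1,373,795.10 / $889,295.10 = 1.5448.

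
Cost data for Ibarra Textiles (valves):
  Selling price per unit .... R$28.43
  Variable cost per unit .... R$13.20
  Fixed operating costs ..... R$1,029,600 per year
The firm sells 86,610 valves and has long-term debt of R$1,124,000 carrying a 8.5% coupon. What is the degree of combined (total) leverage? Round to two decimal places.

6.80

Contribution at this volume is 86,610 × R$15.23 = R$1,319,070.30.
Operating income = contribution − fixed costs = R$1,319,070.30 − R$1,029,600 = R$289,470.30. Interest = R$95,540.00.
DOL = R$1,319,070.30 ÷ R$289,470.30 = 4.5568; DFL = R$289,470.30 ÷ R$193,930.30 = 1.4927.
DCL = DOL × DFL = 4.5568 × 1.4927 = 6.8019.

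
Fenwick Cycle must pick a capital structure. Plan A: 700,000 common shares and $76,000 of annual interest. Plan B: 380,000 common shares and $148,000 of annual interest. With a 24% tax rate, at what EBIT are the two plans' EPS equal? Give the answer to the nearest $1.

At indifference, (EBIT − 76,000)(1 − t)/700,000 = (EBIT − 148,000)(1 − t)/380,000.
The (1 − t) factor cancels: (EBIT − 76,000) × 380,000 = (EBIT − 148,000) × 700,000.
EBIT × (700,000 − 380,000) = 148,000 × 700,000 − 76,000 × 380,000 = 74,720,000,000, so EBIT = 74,720,000,000 ÷ 320,000 = 233,500.00.

$233,500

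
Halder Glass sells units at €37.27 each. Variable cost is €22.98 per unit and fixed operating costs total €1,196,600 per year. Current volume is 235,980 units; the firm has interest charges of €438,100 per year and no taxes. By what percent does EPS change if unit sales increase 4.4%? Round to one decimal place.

+8.5%

Total contribution margin = 235,980 × €14.29 = €3,372,154.20.
Operating income = contribution − fixed costs = €3,372,154.20 − €1,196,600 = €2,175,554.20.
Interest = €438,100.00, so EBIT − I = €1,737,454.20.
DCL = total CM / (EBIT − I) = €3,372,154.20 / €1,737,454.20 = 1.9409.
EPS therefore changes by 1.9409 × (+4.4%) = +8.5%.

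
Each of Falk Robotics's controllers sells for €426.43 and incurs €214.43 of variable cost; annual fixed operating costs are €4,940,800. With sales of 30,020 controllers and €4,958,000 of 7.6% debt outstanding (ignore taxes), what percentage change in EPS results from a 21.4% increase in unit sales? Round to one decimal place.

+130.1%

Contribution at this volume is 30,020 × €212.00 = €6,364,240.00.
EBIT = €6,364,240.00 − €4,940,800 = €1,423,440.00.
Interest = €376,808.00, so EBIT − I = €1,046,632.00.
DCL = total CM / (EBIT − I) = €6,364,240.00 / €1,046,632.00 = 6.0807.
EPS therefore changes by 6.0807 × (+21.4%) = +130.1%.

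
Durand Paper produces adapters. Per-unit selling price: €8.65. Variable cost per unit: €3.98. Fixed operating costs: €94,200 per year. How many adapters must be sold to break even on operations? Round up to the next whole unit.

Unit CM = price − variable cost = €8.65 − €3.98 = €4.67.
Break-even Q = €94,200 / €4.67 = 20,171.31 → 20,172 adapters.

20,172 adapters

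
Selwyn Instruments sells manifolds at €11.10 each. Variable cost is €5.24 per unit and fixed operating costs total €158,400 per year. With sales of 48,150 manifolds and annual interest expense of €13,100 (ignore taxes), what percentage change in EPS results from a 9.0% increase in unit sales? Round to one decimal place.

At 48,150 units, contribution = 48,150 × €5.86 = €282,159.00.
Operating income = contribution − fixed costs = €282,159.00 − €158,400 = €123,759.00.
Interest = €13,100.00, so EBIT − I = €110,659.00.
DCL = total CM / (EBIT − I) = €282,159.00 / €110,659.00 = 2.5498.
%ΔEPS = DCL × %ΔSales = 2.5498 × +9.0% = +22.9%.

+22.9%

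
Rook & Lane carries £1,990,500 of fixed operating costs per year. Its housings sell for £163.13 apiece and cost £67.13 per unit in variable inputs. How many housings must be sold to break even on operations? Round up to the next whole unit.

20,735 housings

Each unit contributes £163.13 − £67.13 = £96.00.
Break-even Q = £1,990,500 / £96.00 = 20,734.38 → 20,735 housings.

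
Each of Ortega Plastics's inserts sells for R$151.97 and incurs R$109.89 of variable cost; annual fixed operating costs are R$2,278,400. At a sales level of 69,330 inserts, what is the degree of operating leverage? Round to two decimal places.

Total contribution margin = 69,330 × R$42.08 = R$2,917,406.40.
Operating income = contribution − fixed costs = R$2,917,406.40 − R$2,278,400 = R$639,006.40.
DOL = contribution ÷ EBIT = R$2,917,406.40 ÷ R$639,006.40 = 4.5655.

4.57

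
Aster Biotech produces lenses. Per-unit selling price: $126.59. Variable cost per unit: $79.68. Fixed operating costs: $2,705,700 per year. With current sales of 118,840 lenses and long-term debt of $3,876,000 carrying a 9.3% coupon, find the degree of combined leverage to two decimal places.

2.22

Contribution at this volume is 118,840 × $46.91 = $5,574,784.40.
EBIT = $5,574,784.40 − $2,705,700 = $2,869,084.40. Interest = $360,468.00, so EBIT − I = $2,508,616.40.
DCL = contribution ÷ (EBIT − I) = $5,574,784.40 ÷ $2,508,616.40 = 2.2223.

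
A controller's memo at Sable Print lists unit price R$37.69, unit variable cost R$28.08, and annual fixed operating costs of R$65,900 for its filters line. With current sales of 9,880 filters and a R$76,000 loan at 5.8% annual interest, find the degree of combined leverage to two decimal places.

Total contribution margin = 9,880 × R$9.61 = R$94,946.80.
EBIT = R$94,946.80 − R$65,900 = R$29,046.80. Interest = R$4,408.00, so EBIT − I = R$24,638.80.
DCL = contribution ÷ (EBIT − I) = R$94,946.80 ÷ R$24,638.80 = 3.8535.

3.85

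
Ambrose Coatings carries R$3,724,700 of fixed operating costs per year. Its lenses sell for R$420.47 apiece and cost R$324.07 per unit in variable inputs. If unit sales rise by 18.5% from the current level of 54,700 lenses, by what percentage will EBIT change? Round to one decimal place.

+63.0%

Total contribution margin = 54,700 × R$96.40 = R$5,273,080.00.
EBIT = R$5,273,080.00 − R$3,724,700 = R$1,548,380.00.
Degree of operating leverage = R$5,273,080.00 / R$1,548,380.00 = 3.4055.
%ΔEBIT = DOL × %ΔSales = 3.4055 × +18.5% = +63.0%.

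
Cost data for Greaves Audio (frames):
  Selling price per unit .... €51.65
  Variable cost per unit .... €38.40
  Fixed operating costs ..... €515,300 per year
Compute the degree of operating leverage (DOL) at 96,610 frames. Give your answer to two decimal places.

1.67

Total contribution margin = 96,610 × €13.25 = €1,280,082.50.
Operating income = contribution − fixed costs = €1,280,082.50 − €515,300 = €764,782.50.
Degree of operating leverage = €1,280,082.50 / €764,782.50 = 1.6738.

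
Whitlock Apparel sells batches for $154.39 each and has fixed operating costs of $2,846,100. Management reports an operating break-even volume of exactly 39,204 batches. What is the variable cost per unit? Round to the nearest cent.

At break-even, FC = Q × (P − VC), so P − VC = $2,846,100 ÷ 39,204 = $72.5972.
Variable cost per unit = $154.39 − $72.5972 = $81.79.

$81.79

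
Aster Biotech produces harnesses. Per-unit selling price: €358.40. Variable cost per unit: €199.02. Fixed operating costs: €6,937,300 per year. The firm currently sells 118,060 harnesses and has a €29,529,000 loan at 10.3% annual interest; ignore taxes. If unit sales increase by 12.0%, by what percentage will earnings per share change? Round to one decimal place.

+25.5%

Total contribution margin = 118,060 × €159.38 = €18,816,402.80.
Operating income = contribution − fixed costs = €18,816,402.80 − €6,937,300 = €11,879,102.80.
Interest = €3,041,487.00, so EBIT − I = €8,837,615.80.
Degree of combined leverage = contribution ÷ (EBIT − I) = €18,816,402.80 ÷ €8,837,615.80 = 2.1291.
%ΔEPS = DCL × %ΔSales = 2.1291 × +12.0% = +25.5%.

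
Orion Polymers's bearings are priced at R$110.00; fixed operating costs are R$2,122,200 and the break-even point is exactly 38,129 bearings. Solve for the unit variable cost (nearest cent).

R$54.34

At break-even, FC = Q × (P − VC), so P − VC = R$2,122,200 ÷ 38,129 = R$55.6584.
Hence VC = price − CM = R$110.00 − R$55.6584 = R$54.34.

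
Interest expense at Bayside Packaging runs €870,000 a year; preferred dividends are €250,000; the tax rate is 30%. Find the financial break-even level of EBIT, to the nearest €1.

Grossing the preferred dividend up to pre-tax terms: €250,000 / (1 − 0.30) = €357,142.86.
EPS = 0 when EBIT covers interest plus the pre-tax preferred burden: €870,000 + €357,142.86 = €1,227,142.86.

€1,227,143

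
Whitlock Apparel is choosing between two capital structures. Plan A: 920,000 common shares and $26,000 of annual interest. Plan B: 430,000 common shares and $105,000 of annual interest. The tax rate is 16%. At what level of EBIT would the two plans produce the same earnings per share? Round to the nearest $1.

$174,327

Set EPS_A = EPS_B: (EBIT − $26,000)(1 − 0.16) ÷ 920,000 = (EBIT − $105,000)(1 − 0.16) ÷ 430,000.
The (1 − t) factor cancels: (EBIT − 26,000) × 430,000 = (EBIT − 105,000) × 920,000.
Solving, EBIT = (105,000·920,000 − 26,000·430,000) / (920,000 − 430,000) = 85,420,000,000 / 490,000 = 174,326.53.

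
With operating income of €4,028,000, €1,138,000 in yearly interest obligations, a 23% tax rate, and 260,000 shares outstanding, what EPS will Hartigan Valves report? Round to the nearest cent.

Pre-tax income = €4,028,000 − €1,138,000.00 = €2,890,000.00.
After tax at 23%: net income = €2,890,000.00 × 0.77 = €2,225,300.00.
Per share: €2,225,300.00 / 260,000 shares = €8.56.

€8.56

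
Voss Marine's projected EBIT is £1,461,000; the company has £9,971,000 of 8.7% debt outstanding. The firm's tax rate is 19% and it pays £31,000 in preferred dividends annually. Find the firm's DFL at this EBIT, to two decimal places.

2.63

Annual interest charges come to £867,477.00.
Pre-tax preferred-dividend burden = £31,000 ÷ (1 − 0.19) = £38,271.60.
DFL = EBIT ÷ [EBIT − I − D_p/(1−t)] = £1,461,000 ÷ [£1,461,000 − £867,477.00 − £38,271.60] = £1,461,000 ÷ £555,251.40 = 2.6312.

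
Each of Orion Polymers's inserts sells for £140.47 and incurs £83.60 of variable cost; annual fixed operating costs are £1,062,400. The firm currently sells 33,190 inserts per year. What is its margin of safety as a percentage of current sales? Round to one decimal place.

43.7%

Each unit contributes £140.47 − £83.60 = £56.87. Break-even units = £1,062,400 ÷ £56.87 = 18,681.20; break-even revenue = 18,681.20 × £140.47 = £2,624,148.55.
Actual sales revenue = 33,190 × £140.47 = £4,662,199.30.
Margin of safety = (£4,662,199.30 − £2,624,148.55) ÷ £4,662,199.30 = 43.7%.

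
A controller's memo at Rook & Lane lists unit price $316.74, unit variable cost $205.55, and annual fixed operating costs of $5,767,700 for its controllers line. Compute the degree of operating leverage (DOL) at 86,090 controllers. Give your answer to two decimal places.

2.52

Total contribution margin = 86,090 × $111.19 = $9,572,347.10.
EBIT = $9,572,347.10 − $5,767,700 = $3,804,647.10.
Degree of operating leverage = $9,572,347.10 / $3,804,647.10 = 2.5160.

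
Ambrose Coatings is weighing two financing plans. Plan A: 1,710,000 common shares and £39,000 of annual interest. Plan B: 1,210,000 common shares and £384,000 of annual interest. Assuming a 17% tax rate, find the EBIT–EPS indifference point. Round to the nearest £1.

Set EPS_A = EPS_B: (EBIT − £39,000)(1 − 0.17) ÷ 1,710,000 = (EBIT − £384,000)(1 − 0.17) ÷ 1,210,000.
Cancelling (1 − t) and cross-multiplying: 1,210,000·(EBIT − 39,000) = 1,710,000·(EBIT − 384,000).
EBIT × (1,710,000 − 1,210,000) = 384,000 × 1,710,000 − 39,000 × 1,210,000 = 609,450,000,000, so EBIT = 609,450,000,000 ÷ 500,000 = 1,218,900.00.

£1,218,900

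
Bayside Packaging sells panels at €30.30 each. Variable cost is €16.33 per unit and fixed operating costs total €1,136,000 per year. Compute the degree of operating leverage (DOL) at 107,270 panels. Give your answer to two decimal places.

Total contribution margin = 107,270 × €13.97 = €1,498,561.90.
Subtracting fixed costs: EBIT = €1,498,561.90 − €1,136,000 = €362,561.90.
DOL = contribution ÷ EBIT = €1,498,561.90 ÷ €362,561.90 = 4.1333.

4.13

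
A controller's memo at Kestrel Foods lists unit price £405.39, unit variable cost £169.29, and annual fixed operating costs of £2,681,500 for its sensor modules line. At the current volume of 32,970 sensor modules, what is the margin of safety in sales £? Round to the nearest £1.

Contribution margin per unit = £405.39 − £169.29 = £236.10. Break-even units = £2,681,500 ÷ £236.10 = 11,357.48; break-even revenue = 11,357.48 × £405.39 = £4,604,207.05.
Current sales = 32,970 × £405.39 = £13,365,708.30.
Margin of safety = £13,365,708.30 − £4,604,207.05 = £8,761,501.

£8,761,501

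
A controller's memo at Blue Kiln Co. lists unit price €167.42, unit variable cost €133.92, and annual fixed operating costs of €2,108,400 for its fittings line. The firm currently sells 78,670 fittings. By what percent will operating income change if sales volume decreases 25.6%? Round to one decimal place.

-128.0%

Contribution at this volume is 78,670 × €33.50 = €2,635,445.00.
Subtracting fixed costs: EBIT = €2,635,445.00 − €2,108,400 = €527,045.00.
Degree of operating leverage = €2,635,445.00 / €527,045.00 = 5.0004.
%ΔEBIT = DOL × %ΔSales = 5.0004 × -25.6% = -128.0%.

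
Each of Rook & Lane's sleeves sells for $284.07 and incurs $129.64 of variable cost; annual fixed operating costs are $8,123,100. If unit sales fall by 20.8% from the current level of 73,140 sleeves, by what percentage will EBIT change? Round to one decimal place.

Total contribution margin = 73,140 × $154.43 = $11,295,010.20.
Subtracting fixed costs: EBIT = $11,295,010.20 − $8,123,100 = $3,171,910.20.
So DOL = total CM / EBIT = $11,295,010.20 / $3,171,910.20 = 3.5609.
%ΔEBIT = DOL × %ΔSales = 3.5609 × -20.8% = -74.1%.

-74.1%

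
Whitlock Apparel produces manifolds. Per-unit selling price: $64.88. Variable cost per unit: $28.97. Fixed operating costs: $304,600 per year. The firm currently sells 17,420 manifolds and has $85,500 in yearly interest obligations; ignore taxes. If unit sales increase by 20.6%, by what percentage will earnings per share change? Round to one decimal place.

+54.7%

Contribution at this volume is 17,420 × $35.91 = $625,552.20.
EBIT = $625,552.20 − $304,600 = $320,952.20.
Interest = $85,500.00, so EBIT − I = $235,452.20.
Degree of combined leverage = contribution ÷ (EBIT − I) = $625,552.20 ÷ $235,452.20 = 2.6568.
EPS therefore changes by 2.6568 × (+20.6%) = +54.7%.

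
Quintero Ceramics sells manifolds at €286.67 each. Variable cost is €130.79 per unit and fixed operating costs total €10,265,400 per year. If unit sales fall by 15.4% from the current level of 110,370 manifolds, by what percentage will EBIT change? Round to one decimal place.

Contribution at this volume is 110,370 × €155.88 = €17,204,475.60.
EBIT = €17,204,475.60 − €10,265,400 = €6,939,075.60.
DOL = contribution ÷ EBIT = €17,204,475.60 ÷ €6,939,075.60 = 2.4794.
%ΔEBIT = DOL × %ΔSales = 2.4794 × -15.4% = -38.2%.

-38.2%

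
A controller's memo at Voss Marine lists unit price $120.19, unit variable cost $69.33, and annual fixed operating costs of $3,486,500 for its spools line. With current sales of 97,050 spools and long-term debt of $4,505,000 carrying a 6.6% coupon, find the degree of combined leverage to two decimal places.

At 97,050 units, contribution = 97,050 × $50.86 = $4,935,963.00.
Operating income = contribution − fixed costs = $4,935,963.00 − $3,486,500 = $1,449,463.00. Interest = $297,330.00.
DOL = $4,935,963.00 ÷ $1,449,463.00 = 3.4054; DFL = $1,449,463.00 ÷ $1,152,133.00 = 1.2581.
DCL = DOL × DFL = 3.4054 × 1.2581 = 4.2843.

4.28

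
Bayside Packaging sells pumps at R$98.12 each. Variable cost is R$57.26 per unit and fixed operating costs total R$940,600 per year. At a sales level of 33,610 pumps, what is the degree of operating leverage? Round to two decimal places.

Total contribution margin = 33,610 × R$40.86 = R$1,373,304.60.
Operating income = contribution − fixed costs = R$1,373,304.60 − R$940,600 = R$432,704.60.
Degree of operating leverage = R$1,373,304.60 / R$432,704.60 = 3.1738.

3.17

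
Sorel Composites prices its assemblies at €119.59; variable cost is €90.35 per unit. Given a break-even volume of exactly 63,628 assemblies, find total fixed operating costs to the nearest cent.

€1,860,482.72

Unit CM = price − variable cost = €119.59 − €90.35 = €29.24.
Since BE = FC / CM, FC = 63,628 × €29.24 = €1,860,482.72.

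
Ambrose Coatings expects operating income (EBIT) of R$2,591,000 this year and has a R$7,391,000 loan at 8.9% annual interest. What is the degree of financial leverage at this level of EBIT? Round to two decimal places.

Annual interest charges come to R$657,799.00.
DFL = EBIT ÷ (EBIT − I) = R$2,591,000 ÷ (R$2,591,000 − R$657,799.00) = R$2,591,000 ÷ R$1,933,201.00 = 1.3403.

1.34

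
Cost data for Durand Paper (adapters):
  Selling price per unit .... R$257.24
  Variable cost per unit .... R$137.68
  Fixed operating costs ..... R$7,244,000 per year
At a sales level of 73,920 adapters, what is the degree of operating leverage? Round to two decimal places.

5.54

Contribution at this volume is 73,920 × R$119.56 = R$8,837,875.20.
EBIT = R$8,837,875.20 − R$7,244,000 = R$1,593,875.20.
Degree of operating leverage = R$8,837,875.20 / R$1,593,875.20 = 5.5449.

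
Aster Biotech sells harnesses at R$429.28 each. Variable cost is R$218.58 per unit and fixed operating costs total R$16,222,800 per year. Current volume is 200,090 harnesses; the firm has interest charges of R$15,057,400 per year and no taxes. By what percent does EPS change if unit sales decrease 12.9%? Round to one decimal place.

-50.0%

At 200,090 units, contribution = 200,090 × R$210.70 = R$42,158,963.00.
Operating income = contribution − fixed costs = R$42,158,963.00 − R$16,222,800 = R$25,936,163.00.
After interest of R$15,057,400.00, pre-tax earnings = R$10,878,763.00.
Degree of combined leverage = contribution ÷ (EBIT − I) = R$42,158,963.00 ÷ R$10,878,763.00 = 3.8753.
EPS therefore changes by 3.8753 × (-12.9%) = -50.0%.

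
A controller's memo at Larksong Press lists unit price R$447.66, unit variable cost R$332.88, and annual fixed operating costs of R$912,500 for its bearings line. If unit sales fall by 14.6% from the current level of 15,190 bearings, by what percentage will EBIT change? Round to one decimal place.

-30.6%

Contribution at this volume is 15,190 × R$114.78 = R$1,743,508.20.
Subtracting fixed costs: EBIT = R$1,743,508.20 − R$912,500 = R$831,008.20.
Degree of operating leverage = R$1,743,508.20 / R$831,008.20 = 2.0981.
%ΔEBIT = DOL × %ΔSales = 2.0981 × -14.6% = -30.6%.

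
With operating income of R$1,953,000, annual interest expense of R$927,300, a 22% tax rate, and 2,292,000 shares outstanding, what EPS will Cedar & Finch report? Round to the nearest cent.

Interest = R$927,300.00, so EBT = R$1,953,000 − R$927,300.00 = R$1,025,700.00.
After tax at 22%: net income = R$1,025,700.00 × 0.78 = R$800,046.00.
EPS = R$800,046.00 ÷ 2,292,000 = R$0.35.

R$0.35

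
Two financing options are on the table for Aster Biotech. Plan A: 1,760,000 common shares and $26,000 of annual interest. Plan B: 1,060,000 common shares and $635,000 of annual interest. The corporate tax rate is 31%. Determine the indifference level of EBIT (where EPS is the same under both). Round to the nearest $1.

Set EPS_A = EPS_B: (EBIT − $26,000)(1 − 0.31) ÷ 1,760,000 = (EBIT − $635,000)(1 − 0.31) ÷ 1,060,000.
Cancelling (1 − t) and cross-multiplying: 1,060,000·(EBIT − 26,000) = 1,760,000·(EBIT − 635,000).
EBIT × (1,760,000 − 1,060,000) = 635,000 × 1,760,000 − 26,000 × 1,060,000 = 1,090,040,000,000, so EBIT = 1,090,040,000,000 ÷ 700,000 = 1,557,200.00.

$1,557,200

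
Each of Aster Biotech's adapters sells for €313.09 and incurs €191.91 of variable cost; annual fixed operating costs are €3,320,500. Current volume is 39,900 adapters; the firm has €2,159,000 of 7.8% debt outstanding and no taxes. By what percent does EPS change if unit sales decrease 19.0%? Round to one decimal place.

-68.2%

Contribution at this volume is 39,900 × €121.18 = €4,835,082.00.
EBIT = €4,835,082.00 − €3,320,500 = €1,514,582.00.
Interest = €168,402.00, so EBIT − I = €1,346,180.00.
DCL = total CM / (EBIT − I) = €4,835,082.00 / €1,346,180.00 = 3.5917.
%ΔEPS = DCL × %ΔSales = 3.5917 × -19.0% = -68.2%.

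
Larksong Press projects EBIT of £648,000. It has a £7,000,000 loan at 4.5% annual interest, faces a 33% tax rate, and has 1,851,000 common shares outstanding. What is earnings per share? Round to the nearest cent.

£0.12

Interest = £315,000.00, so EBT = £648,000 − £315,000.00 = £333,000.00.
After tax at 33%: net income = £333,000.00 × 0.67 = £223,110.00.
Per share: £223,110.00 / 1,851,000 shares = £0.12.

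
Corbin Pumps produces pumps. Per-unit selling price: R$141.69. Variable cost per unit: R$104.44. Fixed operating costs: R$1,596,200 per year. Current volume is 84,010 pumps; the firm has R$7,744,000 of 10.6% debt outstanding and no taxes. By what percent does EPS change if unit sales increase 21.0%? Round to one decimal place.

+92.3%

At 84,010 units, contribution = 84,010 × R$37.25 = R$3,129,372.50.
Subtracting fixed costs: EBIT = R$3,129,372.50 − R$1,596,200 = R$1,533,172.50.
After interest of R$820,864.00, pre-tax earnings = R$712,308.50.
DCL = total CM / (EBIT − I) = R$3,129,372.50 / R$712,308.50 = 4.3933.
EPS therefore changes by 4.3933 × (+21.0%) = +92.3%.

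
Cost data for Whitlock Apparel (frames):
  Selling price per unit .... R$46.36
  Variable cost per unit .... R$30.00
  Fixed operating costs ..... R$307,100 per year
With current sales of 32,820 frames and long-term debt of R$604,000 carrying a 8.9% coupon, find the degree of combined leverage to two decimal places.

At 32,820 units, contribution = 32,820 × R$16.36 = R$536,935.20.
Operating income = contribution − fixed costs = R$536,935.20 − R$307,100 = R$229,835.20. Interest = R$53,756.00, so EBIT − I = R$176,079.20.
Degree of total leverage = total CM / (EBIT − interest) = R$536,935.20 / R$176,079.20 = 3.0494.

3.05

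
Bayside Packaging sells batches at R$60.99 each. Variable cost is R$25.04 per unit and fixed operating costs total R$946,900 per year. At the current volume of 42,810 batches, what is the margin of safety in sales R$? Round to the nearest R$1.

R$1,004,544

Unit CM = price − variable cost = R$60.99 − R$25.04 = R$35.95. Break-even units = R$946,900 ÷ R$35.95 = 26,339.36; break-even revenue = 26,339.36 × R$60.99 = R$1,606,437.58.
Actual sales revenue = 42,810 × R$60.99 = R$2,610,981.90.
Margin of safety = R$2,610,981.90 − R$1,606,437.58 = R$1,004,544.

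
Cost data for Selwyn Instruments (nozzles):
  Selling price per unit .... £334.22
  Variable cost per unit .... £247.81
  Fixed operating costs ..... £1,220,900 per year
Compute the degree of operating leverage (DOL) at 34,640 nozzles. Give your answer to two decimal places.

1.69

At 34,640 units, contribution = 34,640 × £86.41 = £2,993,242.40.
Operating income = contribution − fixed costs = £2,993,242.40 − £1,220,900 = £1,772,342.40.
DOL = contribution ÷ EBIT = £2,993,242.40 ÷ £1,772,342.40 = 1.6889.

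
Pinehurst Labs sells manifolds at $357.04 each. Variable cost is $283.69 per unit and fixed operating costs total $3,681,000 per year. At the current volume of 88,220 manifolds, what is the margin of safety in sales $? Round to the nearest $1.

$13,580,356

Each unit contributes $357.04 − $283.69 = $73.35. Break-even units = $3,681,000 ÷ $73.35 = 50,184.05; break-even revenue = 50,184.05 × $357.04 = $17,917,712.88.
Current sales = 88,220 × $357.04 = $31,498,068.80.
Margin of safety = $31,498,068.80 − $17,917,712.88 = $13,580,356.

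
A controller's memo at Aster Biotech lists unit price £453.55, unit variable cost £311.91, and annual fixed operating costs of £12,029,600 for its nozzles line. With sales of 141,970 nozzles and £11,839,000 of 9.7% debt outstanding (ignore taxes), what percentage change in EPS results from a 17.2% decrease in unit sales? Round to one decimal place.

-49.9%

Contribution at this volume is 141,970 × £141.64 = £20,108,630.80.
Subtracting fixed costs: EBIT = £20,108,630.80 − £12,029,600 = £8,079,030.80.
Interest = £1,148,383.00, so EBIT − I = £6,930,647.80.
DCL = total CM / (EBIT − I) = £20,108,630.80 / £6,930,647.80 = 2.9014.
EPS therefore changes by 2.9014 × (-17.2%) = -49.9%.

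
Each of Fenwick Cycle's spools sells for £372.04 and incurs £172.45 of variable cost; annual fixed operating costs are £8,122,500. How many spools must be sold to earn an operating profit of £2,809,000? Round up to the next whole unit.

Unit CM = price − variable cost = £372.04 − £172.45 = £199.59.
Required volume = (fixed costs + target profit) ÷ CM = (£8,122,500 + £2,809,000) ÷ £199.59 = 54,769.78, so 54,770 spools.

54,770 spools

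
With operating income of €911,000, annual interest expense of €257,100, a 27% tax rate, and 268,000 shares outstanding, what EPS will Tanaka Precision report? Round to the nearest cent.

Pre-tax income = €911,000 − €257,100.00 = €653,900.00.
Net income = €653,900.00 × (1 − 0.27) = €477,347.00.
Per share: €477,347.00 / 268,000 shares = €1.78.

€1.78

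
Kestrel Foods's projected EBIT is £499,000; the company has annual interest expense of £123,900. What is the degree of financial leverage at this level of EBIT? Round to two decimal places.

1.33

Annual interest charges come to £123,900.00.
Degree of financial leverage = EBIT / (EBIT − interest) = £499,000 / £375,100.00 = 1.3303.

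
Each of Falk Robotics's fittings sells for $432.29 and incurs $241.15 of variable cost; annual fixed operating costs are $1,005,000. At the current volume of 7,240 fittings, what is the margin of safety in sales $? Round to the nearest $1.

Contribution margin per unit = $432.29 − $241.15 = $191.14. Break-even units = $1,005,000 ÷ $191.14 = 5,257.93; break-even revenue = 5,257.93 × $432.29 = $2,272,948.89.
Current sales = 7,240 × $432.29 = $3,129,779.60.
Margin of safety = $3,129,779.60 − $2,272,948.89 = $856,831.

$856,831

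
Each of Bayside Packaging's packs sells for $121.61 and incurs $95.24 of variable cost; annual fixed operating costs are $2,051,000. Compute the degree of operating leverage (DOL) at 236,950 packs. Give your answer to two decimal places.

Total contribution margin = 236,950 × $26.37 = $6,248,371.50.
Operating income = contribution − fixed costs = $6,248,371.50 − $2,051,000 = $4,197,371.50.
DOL = contribution ÷ EBIT = $6,248,371.50 ÷ $4,197,371.50 = 1.4886.

1.49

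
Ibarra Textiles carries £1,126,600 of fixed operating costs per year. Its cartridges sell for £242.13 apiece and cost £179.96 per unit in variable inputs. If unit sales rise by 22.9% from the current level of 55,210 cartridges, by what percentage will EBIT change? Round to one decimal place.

+34.1%

Total contribution margin = 55,210 × £62.17 = £3,432,405.70.
Operating income = contribution − fixed costs = £3,432,405.70 − £1,126,600 = £2,305,805.70.
Degree of operating leverage = £3,432,405.70 / £2,305,805.70 = 1.4886.
So EBIT moves 1.4886 × (+22.9%) = +34.1%.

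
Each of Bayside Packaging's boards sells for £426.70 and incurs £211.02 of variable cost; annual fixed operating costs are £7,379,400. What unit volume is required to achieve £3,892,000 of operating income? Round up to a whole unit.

Contribution margin per unit = £426.70 − £211.02 = £215.68.
Need Q such that Q × £215.68 − £7,379,400 = £3,892,000, i.e. Q = £11,271,400 / £215.68 = 52,259.83 → 52,260.

52,260 boards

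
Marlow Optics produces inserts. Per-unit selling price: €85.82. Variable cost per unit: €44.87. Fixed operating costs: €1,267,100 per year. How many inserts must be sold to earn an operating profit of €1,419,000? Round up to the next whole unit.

65,595 inserts

Contribution margin per unit = €85.82 − €44.87 = €40.95.
Need Q such that Q × €40.95 − €1,267,100 = €1,419,000, i.e. Q = €2,686,100 / €40.95 = 65,594.63 → 65,595.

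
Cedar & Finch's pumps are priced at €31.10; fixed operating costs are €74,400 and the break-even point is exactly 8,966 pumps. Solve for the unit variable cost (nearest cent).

€22.80

Contribution per unit must be FC / Q = €74,400 / 8,966 = €8.2980.
Variable cost per unit = €31.10 − €8.2980 = €22.80.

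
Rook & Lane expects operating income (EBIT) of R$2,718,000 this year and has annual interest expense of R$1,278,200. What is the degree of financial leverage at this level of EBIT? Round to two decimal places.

Annual interest charges come to R$1,278,200.00.
DFL = EBIT ÷ (EBIT − I) = R$2,718,000 ÷ (R$2,718,000 − R$1,278,200.00) = R$2,718,000 ÷ R$1,439,800.00 = 1.8878.

1.89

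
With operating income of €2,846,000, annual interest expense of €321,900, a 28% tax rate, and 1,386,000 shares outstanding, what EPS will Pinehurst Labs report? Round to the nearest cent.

Pre-tax income = €2,846,000 − €321,900.00 = €2,524,100.00.
After tax at 28%: net income = €2,524,100.00 × 0.72 = €1,817,352.00.
EPS = €1,817,352.00 ÷ 1,386,000 = €1.31.

€1.31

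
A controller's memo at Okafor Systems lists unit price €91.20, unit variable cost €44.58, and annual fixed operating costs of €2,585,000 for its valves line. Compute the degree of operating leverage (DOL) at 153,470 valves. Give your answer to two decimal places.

1.57

At 153,470 units, contribution = 153,470 × €46.62 = €7,154,771.40.
Operating income = contribution − fixed costs = €7,154,771.40 − €2,585,000 = €4,569,771.40.
Degree of operating leverage = €7,154,771.40 / €4,569,771.40 = 1.5657.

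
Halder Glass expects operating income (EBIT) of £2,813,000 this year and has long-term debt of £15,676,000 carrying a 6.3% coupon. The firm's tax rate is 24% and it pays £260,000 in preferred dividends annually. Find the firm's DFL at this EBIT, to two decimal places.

Interest = £987,588.00.
Preferred dividends grossed up pre-tax: £260,000 / (1 − 0.24) = £342,105.26.
DFL = EBIT ÷ [EBIT − I − D_p/(1−t)] = £2,813,000 ÷ [£2,813,000 − £987,588.00 − £342,105.26] = £2,813,000 ÷ £1,483,306.74 = 1.8964.

1.90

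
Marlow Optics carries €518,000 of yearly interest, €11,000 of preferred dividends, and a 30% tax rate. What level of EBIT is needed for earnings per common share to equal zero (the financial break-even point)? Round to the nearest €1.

€533,714

Preferred dividends are paid after tax, so their pre-tax equivalent is €11,000 ÷ (1 − 0.30) = €15,714.29.
Financial break-even EBIT = interest + D_p ÷ (1 − t) = €518,000 + €15,714.29 = €533,714.29.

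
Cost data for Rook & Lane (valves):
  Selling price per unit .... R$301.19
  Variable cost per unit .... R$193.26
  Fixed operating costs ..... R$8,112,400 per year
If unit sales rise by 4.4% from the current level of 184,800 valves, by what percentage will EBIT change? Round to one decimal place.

At 184,800 units, contribution = 184,800 × R$107.93 = R$19,945,464.00.
Subtracting fixed costs: EBIT = R$19,945,464.00 − R$8,112,400 = R$11,833,064.00.
So DOL = total CM / EBIT = R$19,945,464.00 / R$11,833,064.00 = 1.6856.
%ΔEBIT = DOL × %ΔSales = 1.6856 × +4.4% = +7.4%.

+7.4%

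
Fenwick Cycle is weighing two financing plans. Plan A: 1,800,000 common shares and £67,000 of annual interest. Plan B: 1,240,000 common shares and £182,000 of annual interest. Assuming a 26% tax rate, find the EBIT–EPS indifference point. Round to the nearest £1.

Set EPS_A = EPS_B: (EBIT − £67,000)(1 − 0.26) ÷ 1,800,000 = (EBIT − £182,000)(1 − 0.26) ÷ 1,240,000.
The (1 − t) factor cancels: (EBIT − 67,000) × 1,240,000 = (EBIT − 182,000) × 1,800,000.
EBIT × (1,800,000 − 1,240,000) = 182,000 × 1,800,000 − 67,000 × 1,240,000 = 244,520,000,000, so EBIT = 244,520,000,000 ÷ 560,000 = 436,642.86.

£436,643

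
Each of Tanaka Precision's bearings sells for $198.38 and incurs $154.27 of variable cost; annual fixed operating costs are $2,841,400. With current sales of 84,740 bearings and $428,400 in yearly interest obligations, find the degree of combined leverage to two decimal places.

At 84,740 units, contribution = 84,740 × $44.11 = $3,737,881.40.
EBIT = $3,737,881.40 − $2,841,400 = $896,481.40. Interest = $428,400.00.
DOL = $3,737,881.40 ÷ $896,481.40 = 4.1695; DFL = $896,481.40 ÷ $468,081.40 = 1.9152.
Combined leverage = 4.1695 × 1.9152 = 7.9854.

7.99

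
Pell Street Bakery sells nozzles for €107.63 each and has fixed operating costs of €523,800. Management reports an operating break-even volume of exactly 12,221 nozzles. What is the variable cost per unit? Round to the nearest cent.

At break-even, FC = Q × (P − VC), so P − VC = €523,800 ÷ 12,221 = €42.8606.
Variable cost per unit = €107.63 − €42.8606 = €64.77.

€64.77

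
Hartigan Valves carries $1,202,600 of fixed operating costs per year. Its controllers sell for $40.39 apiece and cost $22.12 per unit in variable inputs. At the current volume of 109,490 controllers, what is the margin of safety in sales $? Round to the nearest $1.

Contribution margin per unit = $40.39 − $22.12 = $18.27. Break-even units = $1,202,600 ÷ $18.27 = 65,823.75; break-even revenue = 65,823.75 × $40.39 = $2,658,621.46.
Current sales = 109,490 × $40.39 = $4,422,301.10.
Margin of safety = $4,422,301.10 − $2,658,621.46 = $1,763,680.

$1,763,680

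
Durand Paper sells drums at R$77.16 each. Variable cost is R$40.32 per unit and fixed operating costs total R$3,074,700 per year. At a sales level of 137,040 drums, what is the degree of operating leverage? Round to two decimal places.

At 137,040 units, contribution = 137,040 × R$36.84 = R$5,048,553.60.
Subtracting fixed costs: EBIT = R$5,048,553.60 − R$3,074,700 = R$1,973,853.60.
Degree of operating leverage = R$5,048,553.60 / R$1,973,853.60 = 2.5577.

2.56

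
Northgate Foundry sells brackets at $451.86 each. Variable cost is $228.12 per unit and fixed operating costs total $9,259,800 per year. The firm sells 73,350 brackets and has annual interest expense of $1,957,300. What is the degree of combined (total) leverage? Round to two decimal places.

At 73,350 units, contribution = 73,350 × $223.74 = $16,411,329.00.
EBIT = $16,411,329.00 − $9,259,800 = $7,151,529.00. Interest = $1,957,300.00, so EBIT − I = $5,194,229.00.
DCL = contribution ÷ (EBIT − I) = $16,411,329.00 ÷ $5,194,229.00 = 3.1595.

3.16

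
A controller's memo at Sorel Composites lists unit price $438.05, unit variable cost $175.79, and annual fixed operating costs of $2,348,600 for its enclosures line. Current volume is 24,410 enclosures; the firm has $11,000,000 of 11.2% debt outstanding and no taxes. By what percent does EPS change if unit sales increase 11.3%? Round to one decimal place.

Contribution at this volume is 24,410 × $262.26 = $6,401,766.60.
Subtracting fixed costs: EBIT = $6,401,766.60 − $2,348,600 = $4,053,166.60.
Interest = $1,232,000.00, so EBIT − I = $2,821,166.60.
DCL = total CM / (EBIT − I) = $6,401,766.60 / $2,821,166.60 = 2.2692.
%ΔEPS = DCL × %ΔSales = 2.2692 × +11.3% = +25.6%.

+25.6%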